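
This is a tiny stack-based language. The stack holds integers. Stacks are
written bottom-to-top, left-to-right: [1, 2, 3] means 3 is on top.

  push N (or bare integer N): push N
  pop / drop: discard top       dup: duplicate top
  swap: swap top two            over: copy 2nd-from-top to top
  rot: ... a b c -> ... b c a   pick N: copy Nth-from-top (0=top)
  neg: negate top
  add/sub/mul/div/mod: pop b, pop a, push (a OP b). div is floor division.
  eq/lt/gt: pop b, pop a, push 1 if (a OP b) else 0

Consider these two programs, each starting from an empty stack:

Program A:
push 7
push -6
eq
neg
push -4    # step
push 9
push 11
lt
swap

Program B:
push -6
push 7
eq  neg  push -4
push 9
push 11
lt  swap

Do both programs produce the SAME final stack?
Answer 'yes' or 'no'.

Answer: yes

Derivation:
Program A trace:
  After 'push 7': [7]
  After 'push -6': [7, -6]
  After 'eq': [0]
  After 'neg': [0]
  After 'push -4': [0, -4]
  After 'push 9': [0, -4, 9]
  After 'push 11': [0, -4, 9, 11]
  After 'lt': [0, -4, 1]
  After 'swap': [0, 1, -4]
Program A final stack: [0, 1, -4]

Program B trace:
  After 'push -6': [-6]
  After 'push 7': [-6, 7]
  After 'eq': [0]
  After 'neg': [0]
  After 'push -4': [0, -4]
  After 'push 9': [0, -4, 9]
  After 'push 11': [0, -4, 9, 11]
  After 'lt': [0, -4, 1]
  After 'swap': [0, 1, -4]
Program B final stack: [0, 1, -4]
Same: yes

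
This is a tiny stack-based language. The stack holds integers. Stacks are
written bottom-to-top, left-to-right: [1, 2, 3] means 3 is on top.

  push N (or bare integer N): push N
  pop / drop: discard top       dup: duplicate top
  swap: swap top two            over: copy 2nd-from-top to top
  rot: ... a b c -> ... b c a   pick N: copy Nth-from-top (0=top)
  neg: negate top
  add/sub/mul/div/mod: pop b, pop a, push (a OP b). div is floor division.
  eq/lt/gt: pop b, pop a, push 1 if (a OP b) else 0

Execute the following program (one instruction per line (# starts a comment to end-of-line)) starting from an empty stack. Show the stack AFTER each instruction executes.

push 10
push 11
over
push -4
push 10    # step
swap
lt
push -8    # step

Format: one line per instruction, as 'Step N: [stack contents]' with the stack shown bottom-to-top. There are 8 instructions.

Step 1: [10]
Step 2: [10, 11]
Step 3: [10, 11, 10]
Step 4: [10, 11, 10, -4]
Step 5: [10, 11, 10, -4, 10]
Step 6: [10, 11, 10, 10, -4]
Step 7: [10, 11, 10, 0]
Step 8: [10, 11, 10, 0, -8]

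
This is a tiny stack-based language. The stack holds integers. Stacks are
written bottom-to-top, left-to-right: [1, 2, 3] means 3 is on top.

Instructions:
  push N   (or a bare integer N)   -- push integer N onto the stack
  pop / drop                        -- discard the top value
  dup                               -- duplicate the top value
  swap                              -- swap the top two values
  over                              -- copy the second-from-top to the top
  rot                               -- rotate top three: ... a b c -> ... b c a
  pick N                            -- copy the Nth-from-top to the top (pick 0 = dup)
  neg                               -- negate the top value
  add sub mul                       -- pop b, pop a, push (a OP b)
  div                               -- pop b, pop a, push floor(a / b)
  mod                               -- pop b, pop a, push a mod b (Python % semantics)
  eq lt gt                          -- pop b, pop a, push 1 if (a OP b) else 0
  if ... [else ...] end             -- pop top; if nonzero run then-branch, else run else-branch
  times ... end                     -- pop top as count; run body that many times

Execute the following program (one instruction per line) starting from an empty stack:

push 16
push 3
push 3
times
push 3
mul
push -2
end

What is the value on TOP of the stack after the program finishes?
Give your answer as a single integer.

Answer: -2

Derivation:
After 'push 16': [16]
After 'push 3': [16, 3]
After 'push 3': [16, 3, 3]
After 'times': [16, 3]
After 'push 3': [16, 3, 3]
After 'mul': [16, 9]
After 'push -2': [16, 9, -2]
After 'push 3': [16, 9, -2, 3]
After 'mul': [16, 9, -6]
After 'push -2': [16, 9, -6, -2]
After 'push 3': [16, 9, -6, -2, 3]
After 'mul': [16, 9, -6, -6]
After 'push -2': [16, 9, -6, -6, -2]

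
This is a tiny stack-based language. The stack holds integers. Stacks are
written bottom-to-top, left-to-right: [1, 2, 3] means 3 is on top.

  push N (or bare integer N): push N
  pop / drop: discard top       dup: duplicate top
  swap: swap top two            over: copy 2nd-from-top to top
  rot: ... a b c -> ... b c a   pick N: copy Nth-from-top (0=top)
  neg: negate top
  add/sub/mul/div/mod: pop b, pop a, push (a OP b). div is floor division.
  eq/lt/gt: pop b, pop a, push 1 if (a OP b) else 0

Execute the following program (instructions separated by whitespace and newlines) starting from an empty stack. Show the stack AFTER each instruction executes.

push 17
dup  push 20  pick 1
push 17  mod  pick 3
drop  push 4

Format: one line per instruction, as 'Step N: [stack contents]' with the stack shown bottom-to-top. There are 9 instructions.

Step 1: [17]
Step 2: [17, 17]
Step 3: [17, 17, 20]
Step 4: [17, 17, 20, 17]
Step 5: [17, 17, 20, 17, 17]
Step 6: [17, 17, 20, 0]
Step 7: [17, 17, 20, 0, 17]
Step 8: [17, 17, 20, 0]
Step 9: [17, 17, 20, 0, 4]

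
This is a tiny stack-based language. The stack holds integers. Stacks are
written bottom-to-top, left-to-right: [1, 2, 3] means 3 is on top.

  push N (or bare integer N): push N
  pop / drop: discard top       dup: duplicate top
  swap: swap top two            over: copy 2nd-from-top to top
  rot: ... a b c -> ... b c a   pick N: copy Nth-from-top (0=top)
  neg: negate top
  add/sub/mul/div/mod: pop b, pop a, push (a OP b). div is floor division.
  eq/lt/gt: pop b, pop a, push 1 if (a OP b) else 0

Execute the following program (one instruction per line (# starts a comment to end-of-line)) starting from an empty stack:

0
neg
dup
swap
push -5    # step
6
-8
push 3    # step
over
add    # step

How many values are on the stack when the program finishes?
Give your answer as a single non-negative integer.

Answer: 6

Derivation:
After 'push 0': stack = [0] (depth 1)
After 'neg': stack = [0] (depth 1)
After 'dup': stack = [0, 0] (depth 2)
After 'swap': stack = [0, 0] (depth 2)
After 'push -5': stack = [0, 0, -5] (depth 3)
After 'push 6': stack = [0, 0, -5, 6] (depth 4)
After 'push -8': stack = [0, 0, -5, 6, -8] (depth 5)
After 'push 3': stack = [0, 0, -5, 6, -8, 3] (depth 6)
After 'over': stack = [0, 0, -5, 6, -8, 3, -8] (depth 7)
After 'add': stack = [0, 0, -5, 6, -8, -5] (depth 6)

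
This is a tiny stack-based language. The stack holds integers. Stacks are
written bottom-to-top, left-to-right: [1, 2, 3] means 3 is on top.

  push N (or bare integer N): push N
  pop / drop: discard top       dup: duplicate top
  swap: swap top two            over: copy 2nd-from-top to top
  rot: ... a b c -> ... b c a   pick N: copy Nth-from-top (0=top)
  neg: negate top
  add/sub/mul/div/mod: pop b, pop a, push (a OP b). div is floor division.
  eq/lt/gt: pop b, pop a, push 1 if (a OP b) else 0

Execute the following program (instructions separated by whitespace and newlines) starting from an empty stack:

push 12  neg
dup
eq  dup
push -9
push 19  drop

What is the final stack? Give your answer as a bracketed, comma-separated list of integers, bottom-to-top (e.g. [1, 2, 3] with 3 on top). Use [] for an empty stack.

Answer: [1, 1, -9]

Derivation:
After 'push 12': [12]
After 'neg': [-12]
After 'dup': [-12, -12]
After 'eq': [1]
After 'dup': [1, 1]
After 'push -9': [1, 1, -9]
After 'push 19': [1, 1, -9, 19]
After 'drop': [1, 1, -9]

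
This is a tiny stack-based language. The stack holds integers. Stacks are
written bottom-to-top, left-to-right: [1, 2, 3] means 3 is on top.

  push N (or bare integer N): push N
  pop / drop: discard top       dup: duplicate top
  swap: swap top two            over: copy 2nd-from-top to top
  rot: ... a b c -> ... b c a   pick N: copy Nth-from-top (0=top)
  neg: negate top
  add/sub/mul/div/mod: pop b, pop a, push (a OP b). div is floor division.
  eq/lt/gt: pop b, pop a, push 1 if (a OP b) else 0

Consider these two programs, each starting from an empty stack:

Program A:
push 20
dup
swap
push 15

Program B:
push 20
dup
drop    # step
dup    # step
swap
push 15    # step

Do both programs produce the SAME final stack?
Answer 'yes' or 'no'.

Program A trace:
  After 'push 20': [20]
  After 'dup': [20, 20]
  After 'swap': [20, 20]
  After 'push 15': [20, 20, 15]
Program A final stack: [20, 20, 15]

Program B trace:
  After 'push 20': [20]
  After 'dup': [20, 20]
  After 'drop': [20]
  After 'dup': [20, 20]
  After 'swap': [20, 20]
  After 'push 15': [20, 20, 15]
Program B final stack: [20, 20, 15]
Same: yes

Answer: yes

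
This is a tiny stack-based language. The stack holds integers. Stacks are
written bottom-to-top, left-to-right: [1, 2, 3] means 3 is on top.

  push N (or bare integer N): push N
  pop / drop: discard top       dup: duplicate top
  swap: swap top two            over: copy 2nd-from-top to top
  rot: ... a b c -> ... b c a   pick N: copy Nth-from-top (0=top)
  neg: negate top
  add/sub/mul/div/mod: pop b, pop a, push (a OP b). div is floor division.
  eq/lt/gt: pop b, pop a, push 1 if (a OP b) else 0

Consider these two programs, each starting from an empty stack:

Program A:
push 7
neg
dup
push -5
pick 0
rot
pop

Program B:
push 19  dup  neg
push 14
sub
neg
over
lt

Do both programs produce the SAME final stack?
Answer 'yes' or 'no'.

Program A trace:
  After 'push 7': [7]
  After 'neg': [-7]
  After 'dup': [-7, -7]
  After 'push -5': [-7, -7, -5]
  After 'pick 0': [-7, -7, -5, -5]
  After 'rot': [-7, -5, -5, -7]
  After 'pop': [-7, -5, -5]
Program A final stack: [-7, -5, -5]

Program B trace:
  After 'push 19': [19]
  After 'dup': [19, 19]
  After 'neg': [19, -19]
  After 'push 14': [19, -19, 14]
  After 'sub': [19, -33]
  After 'neg': [19, 33]
  After 'over': [19, 33, 19]
  After 'lt': [19, 0]
Program B final stack: [19, 0]
Same: no

Answer: no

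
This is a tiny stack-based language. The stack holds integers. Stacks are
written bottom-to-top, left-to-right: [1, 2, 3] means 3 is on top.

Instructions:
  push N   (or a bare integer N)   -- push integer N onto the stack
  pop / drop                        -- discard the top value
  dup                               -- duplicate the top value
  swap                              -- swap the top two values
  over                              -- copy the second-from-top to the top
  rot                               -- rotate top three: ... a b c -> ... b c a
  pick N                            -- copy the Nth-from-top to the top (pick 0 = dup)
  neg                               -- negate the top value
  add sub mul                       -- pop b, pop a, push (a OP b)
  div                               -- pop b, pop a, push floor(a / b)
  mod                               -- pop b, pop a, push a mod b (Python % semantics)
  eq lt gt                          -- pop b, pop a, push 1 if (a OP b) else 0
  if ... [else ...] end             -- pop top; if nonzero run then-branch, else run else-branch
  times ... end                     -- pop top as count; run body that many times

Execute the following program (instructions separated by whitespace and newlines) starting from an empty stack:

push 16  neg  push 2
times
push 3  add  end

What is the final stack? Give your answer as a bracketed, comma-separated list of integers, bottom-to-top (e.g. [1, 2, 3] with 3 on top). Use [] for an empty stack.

After 'push 16': [16]
After 'neg': [-16]
After 'push 2': [-16, 2]
After 'times': [-16]
After 'push 3': [-16, 3]
After 'add': [-13]
After 'push 3': [-13, 3]
After 'add': [-10]

Answer: [-10]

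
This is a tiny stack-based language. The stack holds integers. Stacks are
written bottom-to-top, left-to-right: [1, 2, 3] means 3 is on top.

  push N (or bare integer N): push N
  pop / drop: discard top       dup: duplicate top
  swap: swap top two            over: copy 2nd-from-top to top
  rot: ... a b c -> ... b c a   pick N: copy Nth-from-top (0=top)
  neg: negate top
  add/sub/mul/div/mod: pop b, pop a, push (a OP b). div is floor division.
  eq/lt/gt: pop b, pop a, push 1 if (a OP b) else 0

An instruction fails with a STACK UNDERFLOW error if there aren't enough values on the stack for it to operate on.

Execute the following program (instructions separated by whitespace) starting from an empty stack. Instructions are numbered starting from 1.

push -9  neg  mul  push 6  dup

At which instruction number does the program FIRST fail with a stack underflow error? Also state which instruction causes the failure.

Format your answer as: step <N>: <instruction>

Step 1 ('push -9'): stack = [-9], depth = 1
Step 2 ('neg'): stack = [9], depth = 1
Step 3 ('mul'): needs 2 value(s) but depth is 1 — STACK UNDERFLOW

Answer: step 3: mul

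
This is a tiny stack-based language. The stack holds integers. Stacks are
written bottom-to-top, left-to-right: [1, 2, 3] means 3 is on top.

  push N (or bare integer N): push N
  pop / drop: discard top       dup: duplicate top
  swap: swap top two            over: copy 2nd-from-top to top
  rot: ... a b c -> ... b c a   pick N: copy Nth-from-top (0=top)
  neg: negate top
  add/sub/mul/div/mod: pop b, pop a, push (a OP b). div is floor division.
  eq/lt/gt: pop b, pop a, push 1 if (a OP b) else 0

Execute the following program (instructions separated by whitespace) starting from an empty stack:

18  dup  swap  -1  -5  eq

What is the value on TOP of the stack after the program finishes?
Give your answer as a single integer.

After 'push 18': [18]
After 'dup': [18, 18]
After 'swap': [18, 18]
After 'push -1': [18, 18, -1]
After 'push -5': [18, 18, -1, -5]
After 'eq': [18, 18, 0]

Answer: 0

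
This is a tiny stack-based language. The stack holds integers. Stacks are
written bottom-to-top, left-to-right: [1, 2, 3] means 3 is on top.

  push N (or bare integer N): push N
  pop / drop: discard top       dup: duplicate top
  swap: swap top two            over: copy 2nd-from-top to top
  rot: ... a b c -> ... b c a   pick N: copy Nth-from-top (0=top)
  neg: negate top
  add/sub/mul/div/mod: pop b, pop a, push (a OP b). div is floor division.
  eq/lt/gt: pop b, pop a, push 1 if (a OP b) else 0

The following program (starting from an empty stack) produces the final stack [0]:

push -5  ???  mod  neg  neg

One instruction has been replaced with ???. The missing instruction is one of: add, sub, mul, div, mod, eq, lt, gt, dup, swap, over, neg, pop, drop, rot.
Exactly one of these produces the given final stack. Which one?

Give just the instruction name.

Answer: dup

Derivation:
Stack before ???: [-5]
Stack after ???:  [-5, -5]
The instruction that transforms [-5] -> [-5, -5] is: dup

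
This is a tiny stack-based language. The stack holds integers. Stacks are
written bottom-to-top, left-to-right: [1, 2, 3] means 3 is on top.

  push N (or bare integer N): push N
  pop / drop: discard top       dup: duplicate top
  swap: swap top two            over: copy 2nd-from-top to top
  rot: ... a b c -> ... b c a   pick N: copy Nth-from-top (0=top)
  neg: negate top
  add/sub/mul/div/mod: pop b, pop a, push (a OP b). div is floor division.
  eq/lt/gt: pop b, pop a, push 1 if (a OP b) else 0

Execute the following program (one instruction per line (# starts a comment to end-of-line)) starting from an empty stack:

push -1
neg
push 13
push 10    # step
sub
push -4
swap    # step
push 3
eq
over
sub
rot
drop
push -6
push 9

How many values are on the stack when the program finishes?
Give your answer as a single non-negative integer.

After 'push -1': stack = [-1] (depth 1)
After 'neg': stack = [1] (depth 1)
After 'push 13': stack = [1, 13] (depth 2)
After 'push 10': stack = [1, 13, 10] (depth 3)
After 'sub': stack = [1, 3] (depth 2)
After 'push -4': stack = [1, 3, -4] (depth 3)
After 'swap': stack = [1, -4, 3] (depth 3)
After 'push 3': stack = [1, -4, 3, 3] (depth 4)
After 'eq': stack = [1, -4, 1] (depth 3)
After 'over': stack = [1, -4, 1, -4] (depth 4)
After 'sub': stack = [1, -4, 5] (depth 3)
After 'rot': stack = [-4, 5, 1] (depth 3)
After 'drop': stack = [-4, 5] (depth 2)
After 'push -6': stack = [-4, 5, -6] (depth 3)
After 'push 9': stack = [-4, 5, -6, 9] (depth 4)

Answer: 4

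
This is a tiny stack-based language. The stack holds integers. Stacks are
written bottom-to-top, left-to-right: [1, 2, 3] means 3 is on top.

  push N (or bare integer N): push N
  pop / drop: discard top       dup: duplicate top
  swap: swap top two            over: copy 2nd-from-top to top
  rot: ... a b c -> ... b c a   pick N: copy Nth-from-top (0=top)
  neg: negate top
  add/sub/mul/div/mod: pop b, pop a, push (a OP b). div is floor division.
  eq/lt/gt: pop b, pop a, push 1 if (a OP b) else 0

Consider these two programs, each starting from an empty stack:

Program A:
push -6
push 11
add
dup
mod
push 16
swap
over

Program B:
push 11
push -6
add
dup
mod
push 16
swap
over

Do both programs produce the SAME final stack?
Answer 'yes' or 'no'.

Answer: yes

Derivation:
Program A trace:
  After 'push -6': [-6]
  After 'push 11': [-6, 11]
  After 'add': [5]
  After 'dup': [5, 5]
  After 'mod': [0]
  After 'push 16': [0, 16]
  After 'swap': [16, 0]
  After 'over': [16, 0, 16]
Program A final stack: [16, 0, 16]

Program B trace:
  After 'push 11': [11]
  After 'push -6': [11, -6]
  After 'add': [5]
  After 'dup': [5, 5]
  After 'mod': [0]
  After 'push 16': [0, 16]
  After 'swap': [16, 0]
  After 'over': [16, 0, 16]
Program B final stack: [16, 0, 16]
Same: yes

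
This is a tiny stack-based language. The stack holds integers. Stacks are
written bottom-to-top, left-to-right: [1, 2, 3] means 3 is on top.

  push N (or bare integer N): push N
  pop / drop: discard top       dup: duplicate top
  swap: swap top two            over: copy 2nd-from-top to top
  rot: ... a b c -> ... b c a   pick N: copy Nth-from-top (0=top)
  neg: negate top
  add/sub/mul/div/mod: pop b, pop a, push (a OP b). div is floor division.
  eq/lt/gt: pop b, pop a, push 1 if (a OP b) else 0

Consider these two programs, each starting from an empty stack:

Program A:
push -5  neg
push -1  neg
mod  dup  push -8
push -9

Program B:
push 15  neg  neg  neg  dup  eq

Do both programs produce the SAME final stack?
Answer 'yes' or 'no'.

Program A trace:
  After 'push -5': [-5]
  After 'neg': [5]
  After 'push -1': [5, -1]
  After 'neg': [5, 1]
  After 'mod': [0]
  After 'dup': [0, 0]
  After 'push -8': [0, 0, -8]
  After 'push -9': [0, 0, -8, -9]
Program A final stack: [0, 0, -8, -9]

Program B trace:
  After 'push 15': [15]
  After 'neg': [-15]
  After 'neg': [15]
  After 'neg': [-15]
  After 'dup': [-15, -15]
  After 'eq': [1]
Program B final stack: [1]
Same: no

Answer: no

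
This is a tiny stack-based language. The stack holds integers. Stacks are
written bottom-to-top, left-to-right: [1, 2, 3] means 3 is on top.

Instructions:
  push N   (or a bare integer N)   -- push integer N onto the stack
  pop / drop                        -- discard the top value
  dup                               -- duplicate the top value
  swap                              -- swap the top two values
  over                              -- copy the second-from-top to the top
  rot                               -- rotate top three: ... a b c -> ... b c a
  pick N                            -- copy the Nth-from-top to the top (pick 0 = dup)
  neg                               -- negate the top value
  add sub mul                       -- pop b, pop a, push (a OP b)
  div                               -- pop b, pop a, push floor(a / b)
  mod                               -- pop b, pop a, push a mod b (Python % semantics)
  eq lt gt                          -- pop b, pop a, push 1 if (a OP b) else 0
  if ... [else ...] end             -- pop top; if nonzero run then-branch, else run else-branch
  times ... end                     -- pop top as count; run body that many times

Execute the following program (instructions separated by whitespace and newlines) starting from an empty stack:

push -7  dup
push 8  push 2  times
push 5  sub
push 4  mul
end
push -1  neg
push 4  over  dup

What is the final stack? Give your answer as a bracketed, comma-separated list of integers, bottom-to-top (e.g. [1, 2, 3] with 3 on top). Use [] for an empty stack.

After 'push -7': [-7]
After 'dup': [-7, -7]
After 'push 8': [-7, -7, 8]
After 'push 2': [-7, -7, 8, 2]
After 'times': [-7, -7, 8]
After 'push 5': [-7, -7, 8, 5]
After 'sub': [-7, -7, 3]
After 'push 4': [-7, -7, 3, 4]
After 'mul': [-7, -7, 12]
After 'push 5': [-7, -7, 12, 5]
After 'sub': [-7, -7, 7]
After 'push 4': [-7, -7, 7, 4]
After 'mul': [-7, -7, 28]
After 'push -1': [-7, -7, 28, -1]
After 'neg': [-7, -7, 28, 1]
After 'push 4': [-7, -7, 28, 1, 4]
After 'over': [-7, -7, 28, 1, 4, 1]
After 'dup': [-7, -7, 28, 1, 4, 1, 1]

Answer: [-7, -7, 28, 1, 4, 1, 1]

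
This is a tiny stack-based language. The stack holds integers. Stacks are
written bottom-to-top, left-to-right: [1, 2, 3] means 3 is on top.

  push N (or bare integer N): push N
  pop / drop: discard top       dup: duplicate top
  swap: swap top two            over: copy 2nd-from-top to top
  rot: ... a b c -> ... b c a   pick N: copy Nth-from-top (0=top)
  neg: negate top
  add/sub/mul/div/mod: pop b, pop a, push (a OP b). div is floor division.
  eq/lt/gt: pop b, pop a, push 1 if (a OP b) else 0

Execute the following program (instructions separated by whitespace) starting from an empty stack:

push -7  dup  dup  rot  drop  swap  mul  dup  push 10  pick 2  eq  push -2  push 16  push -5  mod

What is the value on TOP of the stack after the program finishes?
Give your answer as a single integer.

Answer: -4

Derivation:
After 'push -7': [-7]
After 'dup': [-7, -7]
After 'dup': [-7, -7, -7]
After 'rot': [-7, -7, -7]
After 'drop': [-7, -7]
After 'swap': [-7, -7]
After 'mul': [49]
After 'dup': [49, 49]
After 'push 10': [49, 49, 10]
After 'pick 2': [49, 49, 10, 49]
After 'eq': [49, 49, 0]
After 'push -2': [49, 49, 0, -2]
After 'push 16': [49, 49, 0, -2, 16]
After 'push -5': [49, 49, 0, -2, 16, -5]
After 'mod': [49, 49, 0, -2, -4]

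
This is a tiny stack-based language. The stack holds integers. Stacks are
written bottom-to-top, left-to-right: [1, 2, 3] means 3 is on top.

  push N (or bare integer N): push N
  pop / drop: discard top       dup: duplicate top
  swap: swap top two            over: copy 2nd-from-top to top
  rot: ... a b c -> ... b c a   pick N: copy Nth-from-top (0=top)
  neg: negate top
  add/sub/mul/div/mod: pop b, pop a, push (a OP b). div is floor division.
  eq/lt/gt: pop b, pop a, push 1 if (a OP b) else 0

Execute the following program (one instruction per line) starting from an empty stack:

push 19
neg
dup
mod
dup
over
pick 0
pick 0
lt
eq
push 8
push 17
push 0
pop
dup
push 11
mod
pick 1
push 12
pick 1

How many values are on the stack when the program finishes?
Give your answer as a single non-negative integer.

Answer: 9

Derivation:
After 'push 19': stack = [19] (depth 1)
After 'neg': stack = [-19] (depth 1)
After 'dup': stack = [-19, -19] (depth 2)
After 'mod': stack = [0] (depth 1)
After 'dup': stack = [0, 0] (depth 2)
After 'over': stack = [0, 0, 0] (depth 3)
After 'pick 0': stack = [0, 0, 0, 0] (depth 4)
After 'pick 0': stack = [0, 0, 0, 0, 0] (depth 5)
After 'lt': stack = [0, 0, 0, 0] (depth 4)
After 'eq': stack = [0, 0, 1] (depth 3)
After 'push 8': stack = [0, 0, 1, 8] (depth 4)
After 'push 17': stack = [0, 0, 1, 8, 17] (depth 5)
After 'push 0': stack = [0, 0, 1, 8, 17, 0] (depth 6)
After 'pop': stack = [0, 0, 1, 8, 17] (depth 5)
After 'dup': stack = [0, 0, 1, 8, 17, 17] (depth 6)
After 'push 11': stack = [0, 0, 1, 8, 17, 17, 11] (depth 7)
After 'mod': stack = [0, 0, 1, 8, 17, 6] (depth 6)
After 'pick 1': stack = [0, 0, 1, 8, 17, 6, 17] (depth 7)
After 'push 12': stack = [0, 0, 1, 8, 17, 6, 17, 12] (depth 8)
After 'pick 1': stack = [0, 0, 1, 8, 17, 6, 17, 12, 17] (depth 9)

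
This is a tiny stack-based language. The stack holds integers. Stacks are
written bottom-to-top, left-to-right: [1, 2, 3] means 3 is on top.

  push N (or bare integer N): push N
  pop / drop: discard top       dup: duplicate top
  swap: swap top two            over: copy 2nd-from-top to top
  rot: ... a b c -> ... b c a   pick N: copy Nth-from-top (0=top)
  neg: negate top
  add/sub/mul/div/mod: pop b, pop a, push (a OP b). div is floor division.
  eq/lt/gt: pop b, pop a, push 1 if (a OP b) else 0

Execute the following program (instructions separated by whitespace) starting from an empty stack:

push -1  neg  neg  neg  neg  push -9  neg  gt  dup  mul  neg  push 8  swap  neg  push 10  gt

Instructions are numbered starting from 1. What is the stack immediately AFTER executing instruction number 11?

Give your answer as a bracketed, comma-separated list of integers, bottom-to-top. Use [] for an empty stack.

Answer: [0]

Derivation:
Step 1 ('push -1'): [-1]
Step 2 ('neg'): [1]
Step 3 ('neg'): [-1]
Step 4 ('neg'): [1]
Step 5 ('neg'): [-1]
Step 6 ('push -9'): [-1, -9]
Step 7 ('neg'): [-1, 9]
Step 8 ('gt'): [0]
Step 9 ('dup'): [0, 0]
Step 10 ('mul'): [0]
Step 11 ('neg'): [0]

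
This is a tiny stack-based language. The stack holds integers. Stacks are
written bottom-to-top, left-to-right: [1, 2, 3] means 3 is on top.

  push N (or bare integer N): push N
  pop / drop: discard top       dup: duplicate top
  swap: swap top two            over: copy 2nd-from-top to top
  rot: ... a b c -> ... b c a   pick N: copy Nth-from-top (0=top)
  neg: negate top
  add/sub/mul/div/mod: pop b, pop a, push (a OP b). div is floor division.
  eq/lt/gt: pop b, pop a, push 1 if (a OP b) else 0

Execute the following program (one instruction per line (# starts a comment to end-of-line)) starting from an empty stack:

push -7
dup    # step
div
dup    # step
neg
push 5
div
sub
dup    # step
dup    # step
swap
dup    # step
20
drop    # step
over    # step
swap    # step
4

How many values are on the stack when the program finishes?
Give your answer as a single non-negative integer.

After 'push -7': stack = [-7] (depth 1)
After 'dup': stack = [-7, -7] (depth 2)
After 'div': stack = [1] (depth 1)
After 'dup': stack = [1, 1] (depth 2)
After 'neg': stack = [1, -1] (depth 2)
After 'push 5': stack = [1, -1, 5] (depth 3)
After 'div': stack = [1, -1] (depth 2)
After 'sub': stack = [2] (depth 1)
After 'dup': stack = [2, 2] (depth 2)
After 'dup': stack = [2, 2, 2] (depth 3)
After 'swap': stack = [2, 2, 2] (depth 3)
After 'dup': stack = [2, 2, 2, 2] (depth 4)
After 'push 20': stack = [2, 2, 2, 2, 20] (depth 5)
After 'drop': stack = [2, 2, 2, 2] (depth 4)
After 'over': stack = [2, 2, 2, 2, 2] (depth 5)
After 'swap': stack = [2, 2, 2, 2, 2] (depth 5)
After 'push 4': stack = [2, 2, 2, 2, 2, 4] (depth 6)

Answer: 6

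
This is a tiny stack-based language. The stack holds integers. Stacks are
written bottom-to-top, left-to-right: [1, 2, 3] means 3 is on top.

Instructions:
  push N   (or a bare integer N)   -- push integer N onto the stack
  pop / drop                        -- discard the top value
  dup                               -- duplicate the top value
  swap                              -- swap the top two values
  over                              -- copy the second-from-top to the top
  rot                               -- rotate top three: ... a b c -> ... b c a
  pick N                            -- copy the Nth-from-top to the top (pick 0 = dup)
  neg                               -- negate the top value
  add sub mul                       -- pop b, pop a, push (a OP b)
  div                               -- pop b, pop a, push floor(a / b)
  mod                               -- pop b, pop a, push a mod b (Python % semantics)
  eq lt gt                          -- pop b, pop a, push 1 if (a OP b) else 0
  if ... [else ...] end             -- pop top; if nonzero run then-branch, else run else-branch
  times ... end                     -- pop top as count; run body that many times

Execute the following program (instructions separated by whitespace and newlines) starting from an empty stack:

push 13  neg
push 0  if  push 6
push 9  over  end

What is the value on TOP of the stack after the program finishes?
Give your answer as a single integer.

Answer: -13

Derivation:
After 'push 13': [13]
After 'neg': [-13]
After 'push 0': [-13, 0]
After 'if': [-13]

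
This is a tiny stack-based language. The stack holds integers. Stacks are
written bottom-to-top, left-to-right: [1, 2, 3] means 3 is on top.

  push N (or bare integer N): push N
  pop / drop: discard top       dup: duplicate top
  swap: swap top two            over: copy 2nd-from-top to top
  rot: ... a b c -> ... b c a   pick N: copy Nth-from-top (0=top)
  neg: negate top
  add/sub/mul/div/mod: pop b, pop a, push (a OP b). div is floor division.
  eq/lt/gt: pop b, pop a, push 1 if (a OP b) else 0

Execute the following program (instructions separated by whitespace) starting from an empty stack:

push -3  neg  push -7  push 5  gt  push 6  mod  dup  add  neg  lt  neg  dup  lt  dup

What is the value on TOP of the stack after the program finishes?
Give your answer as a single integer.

Answer: 0

Derivation:
After 'push -3': [-3]
After 'neg': [3]
After 'push -7': [3, -7]
After 'push 5': [3, -7, 5]
After 'gt': [3, 0]
After 'push 6': [3, 0, 6]
After 'mod': [3, 0]
After 'dup': [3, 0, 0]
After 'add': [3, 0]
After 'neg': [3, 0]
After 'lt': [0]
After 'neg': [0]
After 'dup': [0, 0]
After 'lt': [0]
After 'dup': [0, 0]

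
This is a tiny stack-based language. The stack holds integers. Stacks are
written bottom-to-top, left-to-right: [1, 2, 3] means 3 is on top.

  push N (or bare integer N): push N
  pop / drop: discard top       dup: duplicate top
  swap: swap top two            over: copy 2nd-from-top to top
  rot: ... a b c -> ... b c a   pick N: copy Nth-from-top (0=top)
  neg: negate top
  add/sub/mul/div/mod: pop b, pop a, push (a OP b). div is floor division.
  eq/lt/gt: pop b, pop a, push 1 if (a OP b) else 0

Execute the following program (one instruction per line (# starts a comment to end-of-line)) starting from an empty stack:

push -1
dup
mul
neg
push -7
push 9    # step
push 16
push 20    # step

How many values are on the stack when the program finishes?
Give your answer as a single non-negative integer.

Answer: 5

Derivation:
After 'push -1': stack = [-1] (depth 1)
After 'dup': stack = [-1, -1] (depth 2)
After 'mul': stack = [1] (depth 1)
After 'neg': stack = [-1] (depth 1)
After 'push -7': stack = [-1, -7] (depth 2)
After 'push 9': stack = [-1, -7, 9] (depth 3)
After 'push 16': stack = [-1, -7, 9, 16] (depth 4)
After 'push 20': stack = [-1, -7, 9, 16, 20] (depth 5)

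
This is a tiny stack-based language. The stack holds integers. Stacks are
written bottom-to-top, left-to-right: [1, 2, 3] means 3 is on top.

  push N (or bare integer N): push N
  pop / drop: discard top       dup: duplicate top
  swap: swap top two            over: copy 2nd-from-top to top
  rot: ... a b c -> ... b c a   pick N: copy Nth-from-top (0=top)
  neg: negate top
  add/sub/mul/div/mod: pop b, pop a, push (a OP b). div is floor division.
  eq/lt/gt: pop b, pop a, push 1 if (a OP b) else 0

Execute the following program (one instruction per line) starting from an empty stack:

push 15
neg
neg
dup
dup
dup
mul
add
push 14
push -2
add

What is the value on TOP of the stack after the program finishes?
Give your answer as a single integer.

After 'push 15': [15]
After 'neg': [-15]
After 'neg': [15]
After 'dup': [15, 15]
After 'dup': [15, 15, 15]
After 'dup': [15, 15, 15, 15]
After 'mul': [15, 15, 225]
After 'add': [15, 240]
After 'push 14': [15, 240, 14]
After 'push -2': [15, 240, 14, -2]
After 'add': [15, 240, 12]

Answer: 12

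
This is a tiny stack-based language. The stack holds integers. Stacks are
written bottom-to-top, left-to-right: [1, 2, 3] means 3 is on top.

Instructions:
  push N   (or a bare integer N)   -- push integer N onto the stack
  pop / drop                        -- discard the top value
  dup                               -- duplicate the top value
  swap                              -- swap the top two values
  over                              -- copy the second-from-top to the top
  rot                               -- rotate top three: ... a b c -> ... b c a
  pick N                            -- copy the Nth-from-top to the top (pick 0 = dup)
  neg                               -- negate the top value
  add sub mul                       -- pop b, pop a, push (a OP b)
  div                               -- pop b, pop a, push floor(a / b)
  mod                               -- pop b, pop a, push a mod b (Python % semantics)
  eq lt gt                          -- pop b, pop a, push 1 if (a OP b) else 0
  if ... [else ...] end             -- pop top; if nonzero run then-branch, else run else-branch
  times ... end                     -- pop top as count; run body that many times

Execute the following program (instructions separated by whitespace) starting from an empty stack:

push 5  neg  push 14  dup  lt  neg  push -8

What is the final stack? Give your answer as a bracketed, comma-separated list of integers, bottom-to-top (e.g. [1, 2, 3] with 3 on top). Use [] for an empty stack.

After 'push 5': [5]
After 'neg': [-5]
After 'push 14': [-5, 14]
After 'dup': [-5, 14, 14]
After 'lt': [-5, 0]
After 'neg': [-5, 0]
After 'push -8': [-5, 0, -8]

Answer: [-5, 0, -8]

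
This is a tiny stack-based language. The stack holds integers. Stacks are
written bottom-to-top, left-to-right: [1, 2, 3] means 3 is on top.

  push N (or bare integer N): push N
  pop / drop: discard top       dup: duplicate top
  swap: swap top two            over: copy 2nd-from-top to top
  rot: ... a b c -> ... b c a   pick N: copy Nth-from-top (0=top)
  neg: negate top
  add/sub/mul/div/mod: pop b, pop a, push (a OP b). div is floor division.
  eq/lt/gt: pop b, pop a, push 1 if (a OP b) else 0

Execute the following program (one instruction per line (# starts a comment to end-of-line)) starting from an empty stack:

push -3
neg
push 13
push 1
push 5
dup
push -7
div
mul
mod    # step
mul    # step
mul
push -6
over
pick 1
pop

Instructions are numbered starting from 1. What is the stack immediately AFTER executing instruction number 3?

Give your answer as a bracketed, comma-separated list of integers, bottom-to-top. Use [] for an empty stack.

Step 1 ('push -3'): [-3]
Step 2 ('neg'): [3]
Step 3 ('push 13'): [3, 13]

Answer: [3, 13]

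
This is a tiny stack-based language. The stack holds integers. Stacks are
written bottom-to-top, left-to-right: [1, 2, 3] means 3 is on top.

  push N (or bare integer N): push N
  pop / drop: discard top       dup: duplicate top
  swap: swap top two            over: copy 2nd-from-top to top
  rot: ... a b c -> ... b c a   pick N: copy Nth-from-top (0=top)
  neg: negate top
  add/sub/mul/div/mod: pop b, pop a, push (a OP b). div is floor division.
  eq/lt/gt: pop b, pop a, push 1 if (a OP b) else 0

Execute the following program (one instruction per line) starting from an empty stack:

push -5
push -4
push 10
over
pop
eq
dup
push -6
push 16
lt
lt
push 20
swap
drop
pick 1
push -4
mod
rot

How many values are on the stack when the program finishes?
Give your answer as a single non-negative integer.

Answer: 4

Derivation:
After 'push -5': stack = [-5] (depth 1)
After 'push -4': stack = [-5, -4] (depth 2)
After 'push 10': stack = [-5, -4, 10] (depth 3)
After 'over': stack = [-5, -4, 10, -4] (depth 4)
After 'pop': stack = [-5, -4, 10] (depth 3)
After 'eq': stack = [-5, 0] (depth 2)
After 'dup': stack = [-5, 0, 0] (depth 3)
After 'push -6': stack = [-5, 0, 0, -6] (depth 4)
After 'push 16': stack = [-5, 0, 0, -6, 16] (depth 5)
After 'lt': stack = [-5, 0, 0, 1] (depth 4)
After 'lt': stack = [-5, 0, 1] (depth 3)
After 'push 20': stack = [-5, 0, 1, 20] (depth 4)
After 'swap': stack = [-5, 0, 20, 1] (depth 4)
After 'drop': stack = [-5, 0, 20] (depth 3)
After 'pick 1': stack = [-5, 0, 20, 0] (depth 4)
After 'push -4': stack = [-5, 0, 20, 0, -4] (depth 5)
After 'mod': stack = [-5, 0, 20, 0] (depth 4)
After 'rot': stack = [-5, 20, 0, 0] (depth 4)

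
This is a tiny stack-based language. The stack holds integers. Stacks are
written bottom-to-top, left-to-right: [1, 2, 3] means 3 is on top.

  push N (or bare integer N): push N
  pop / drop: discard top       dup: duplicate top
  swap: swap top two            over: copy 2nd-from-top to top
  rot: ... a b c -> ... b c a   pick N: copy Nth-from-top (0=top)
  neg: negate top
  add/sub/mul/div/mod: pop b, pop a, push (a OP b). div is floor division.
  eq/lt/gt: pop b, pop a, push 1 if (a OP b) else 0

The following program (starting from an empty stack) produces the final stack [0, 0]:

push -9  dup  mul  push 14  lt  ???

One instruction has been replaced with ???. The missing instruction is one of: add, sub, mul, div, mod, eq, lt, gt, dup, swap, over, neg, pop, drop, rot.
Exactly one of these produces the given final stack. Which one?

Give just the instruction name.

Answer: dup

Derivation:
Stack before ???: [0]
Stack after ???:  [0, 0]
The instruction that transforms [0] -> [0, 0] is: dup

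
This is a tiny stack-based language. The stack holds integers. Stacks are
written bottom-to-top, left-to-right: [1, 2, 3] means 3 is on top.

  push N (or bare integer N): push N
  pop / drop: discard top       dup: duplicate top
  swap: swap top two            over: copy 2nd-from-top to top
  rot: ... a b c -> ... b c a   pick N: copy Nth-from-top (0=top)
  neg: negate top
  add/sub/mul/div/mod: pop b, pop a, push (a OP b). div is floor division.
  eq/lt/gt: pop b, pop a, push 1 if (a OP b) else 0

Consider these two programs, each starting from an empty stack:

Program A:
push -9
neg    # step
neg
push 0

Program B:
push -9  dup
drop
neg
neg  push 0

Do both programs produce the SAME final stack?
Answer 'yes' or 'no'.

Answer: yes

Derivation:
Program A trace:
  After 'push -9': [-9]
  After 'neg': [9]
  After 'neg': [-9]
  After 'push 0': [-9, 0]
Program A final stack: [-9, 0]

Program B trace:
  After 'push -9': [-9]
  After 'dup': [-9, -9]
  After 'drop': [-9]
  After 'neg': [9]
  After 'neg': [-9]
  After 'push 0': [-9, 0]
Program B final stack: [-9, 0]
Same: yes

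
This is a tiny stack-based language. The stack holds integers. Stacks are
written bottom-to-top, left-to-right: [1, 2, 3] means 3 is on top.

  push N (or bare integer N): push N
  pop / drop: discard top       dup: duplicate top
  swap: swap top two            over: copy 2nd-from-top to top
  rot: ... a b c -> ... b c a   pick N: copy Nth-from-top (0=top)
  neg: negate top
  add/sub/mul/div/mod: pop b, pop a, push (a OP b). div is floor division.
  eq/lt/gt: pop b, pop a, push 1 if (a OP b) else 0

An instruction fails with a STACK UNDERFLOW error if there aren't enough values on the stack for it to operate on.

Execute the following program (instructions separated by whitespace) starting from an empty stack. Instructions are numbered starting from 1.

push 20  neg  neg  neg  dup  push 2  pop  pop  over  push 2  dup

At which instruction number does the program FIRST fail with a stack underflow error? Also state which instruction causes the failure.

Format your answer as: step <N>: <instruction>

Answer: step 9: over

Derivation:
Step 1 ('push 20'): stack = [20], depth = 1
Step 2 ('neg'): stack = [-20], depth = 1
Step 3 ('neg'): stack = [20], depth = 1
Step 4 ('neg'): stack = [-20], depth = 1
Step 5 ('dup'): stack = [-20, -20], depth = 2
Step 6 ('push 2'): stack = [-20, -20, 2], depth = 3
Step 7 ('pop'): stack = [-20, -20], depth = 2
Step 8 ('pop'): stack = [-20], depth = 1
Step 9 ('over'): needs 2 value(s) but depth is 1 — STACK UNDERFLOW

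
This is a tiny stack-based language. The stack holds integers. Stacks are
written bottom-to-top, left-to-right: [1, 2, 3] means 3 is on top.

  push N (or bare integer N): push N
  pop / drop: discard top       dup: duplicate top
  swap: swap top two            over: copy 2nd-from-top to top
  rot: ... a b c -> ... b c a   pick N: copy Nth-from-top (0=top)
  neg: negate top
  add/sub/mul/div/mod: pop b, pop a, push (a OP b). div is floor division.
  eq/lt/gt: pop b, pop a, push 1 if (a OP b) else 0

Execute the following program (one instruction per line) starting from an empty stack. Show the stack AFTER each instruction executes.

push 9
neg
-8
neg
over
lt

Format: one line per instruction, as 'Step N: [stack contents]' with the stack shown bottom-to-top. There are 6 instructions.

Step 1: [9]
Step 2: [-9]
Step 3: [-9, -8]
Step 4: [-9, 8]
Step 5: [-9, 8, -9]
Step 6: [-9, 0]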